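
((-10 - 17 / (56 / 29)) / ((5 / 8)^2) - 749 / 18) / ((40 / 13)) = -3675191 / 126000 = -29.17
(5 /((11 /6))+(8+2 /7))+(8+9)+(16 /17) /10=183961 /6545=28.11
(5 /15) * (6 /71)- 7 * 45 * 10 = -223648 /71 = -3149.97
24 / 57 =8 / 19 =0.42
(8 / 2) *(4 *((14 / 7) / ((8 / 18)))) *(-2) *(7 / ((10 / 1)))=-100.80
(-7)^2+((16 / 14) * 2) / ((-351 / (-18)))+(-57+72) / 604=8103131 / 164892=49.14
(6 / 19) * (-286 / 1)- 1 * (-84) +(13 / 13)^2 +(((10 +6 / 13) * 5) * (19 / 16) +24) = 39915 / 494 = 80.80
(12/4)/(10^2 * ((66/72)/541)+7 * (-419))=-4869/4759984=-0.00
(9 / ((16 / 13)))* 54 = 3159 / 8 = 394.88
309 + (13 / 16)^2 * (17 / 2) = 161081 / 512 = 314.61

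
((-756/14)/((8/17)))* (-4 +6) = -459/2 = -229.50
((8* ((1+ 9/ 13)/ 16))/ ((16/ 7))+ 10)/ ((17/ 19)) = 40983/ 3536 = 11.59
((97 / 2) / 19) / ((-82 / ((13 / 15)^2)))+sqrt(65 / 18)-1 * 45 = -31565893 / 701100+sqrt(130) / 6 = -43.12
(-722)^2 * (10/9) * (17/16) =11077285/18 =615404.72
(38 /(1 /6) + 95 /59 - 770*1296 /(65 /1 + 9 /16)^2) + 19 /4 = 571744189 /259694636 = 2.20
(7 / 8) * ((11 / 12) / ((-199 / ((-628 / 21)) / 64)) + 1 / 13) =1449401 / 186264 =7.78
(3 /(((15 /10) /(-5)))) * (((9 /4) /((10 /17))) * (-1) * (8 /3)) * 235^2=5632950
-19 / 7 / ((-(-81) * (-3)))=19 / 1701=0.01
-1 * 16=-16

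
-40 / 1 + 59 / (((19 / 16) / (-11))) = -586.53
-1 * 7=-7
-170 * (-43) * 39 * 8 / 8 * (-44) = -12543960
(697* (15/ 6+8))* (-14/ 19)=-102459/ 19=-5392.58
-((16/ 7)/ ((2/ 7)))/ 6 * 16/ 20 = -16/ 15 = -1.07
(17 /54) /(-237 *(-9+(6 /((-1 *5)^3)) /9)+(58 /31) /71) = 4677125 /31708618182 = 0.00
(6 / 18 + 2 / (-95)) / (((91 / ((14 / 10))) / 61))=5429 / 18525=0.29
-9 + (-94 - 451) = -554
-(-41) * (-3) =-123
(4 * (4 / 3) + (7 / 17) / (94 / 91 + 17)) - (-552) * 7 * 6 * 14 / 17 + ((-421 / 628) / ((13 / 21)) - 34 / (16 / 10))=724086407341 / 37958518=19075.73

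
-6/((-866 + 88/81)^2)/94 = -19683/230681798108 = -0.00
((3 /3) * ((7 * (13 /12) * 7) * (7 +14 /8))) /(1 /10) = 111475 /24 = 4644.79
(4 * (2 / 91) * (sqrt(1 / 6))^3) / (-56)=-sqrt(6) / 22932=-0.00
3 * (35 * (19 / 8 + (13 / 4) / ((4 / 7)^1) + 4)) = 20265 / 16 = 1266.56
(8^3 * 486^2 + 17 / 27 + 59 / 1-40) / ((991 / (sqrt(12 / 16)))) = 1632587017 * sqrt(3) / 26757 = 105681.64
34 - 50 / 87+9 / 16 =47311 / 1392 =33.99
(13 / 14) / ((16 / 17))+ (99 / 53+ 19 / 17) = 801681 / 201824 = 3.97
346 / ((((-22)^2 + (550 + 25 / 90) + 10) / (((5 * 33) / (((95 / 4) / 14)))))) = 11509344 / 357143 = 32.23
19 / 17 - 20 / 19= 21 / 323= 0.07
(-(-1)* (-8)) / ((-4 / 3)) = 6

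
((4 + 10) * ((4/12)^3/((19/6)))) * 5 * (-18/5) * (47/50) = -2.77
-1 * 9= -9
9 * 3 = 27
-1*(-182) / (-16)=-91 / 8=-11.38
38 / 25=1.52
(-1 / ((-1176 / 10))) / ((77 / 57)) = 0.01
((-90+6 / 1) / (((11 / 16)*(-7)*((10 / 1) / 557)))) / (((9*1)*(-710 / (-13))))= 115856 / 58575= 1.98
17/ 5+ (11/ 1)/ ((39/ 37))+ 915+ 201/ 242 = 43870961/ 47190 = 929.67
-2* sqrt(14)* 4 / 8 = -sqrt(14) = -3.74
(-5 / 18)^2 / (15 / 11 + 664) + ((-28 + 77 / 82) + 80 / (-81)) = -2727033487 / 97225596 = -28.05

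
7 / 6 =1.17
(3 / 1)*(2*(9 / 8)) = 27 / 4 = 6.75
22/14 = 11/7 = 1.57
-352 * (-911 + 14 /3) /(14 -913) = -957088 /2697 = -354.87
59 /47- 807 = -37870 /47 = -805.74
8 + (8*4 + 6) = 46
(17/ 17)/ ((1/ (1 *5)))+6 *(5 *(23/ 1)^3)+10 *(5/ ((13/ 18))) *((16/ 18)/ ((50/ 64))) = 4746219/ 13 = 365093.77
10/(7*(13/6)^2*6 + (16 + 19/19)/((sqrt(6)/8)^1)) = 70980/1288513 - 8160*sqrt(6)/1288513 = 0.04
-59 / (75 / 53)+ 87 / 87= -3052 / 75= -40.69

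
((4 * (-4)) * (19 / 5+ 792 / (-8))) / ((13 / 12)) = 91392 / 65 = 1406.03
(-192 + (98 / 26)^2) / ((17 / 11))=-330517 / 2873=-115.04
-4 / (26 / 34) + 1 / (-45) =-5.25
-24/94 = -12/47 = -0.26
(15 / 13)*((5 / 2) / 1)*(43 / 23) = 3225 / 598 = 5.39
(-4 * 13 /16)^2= 169 /16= 10.56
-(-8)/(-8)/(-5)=1/5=0.20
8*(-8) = -64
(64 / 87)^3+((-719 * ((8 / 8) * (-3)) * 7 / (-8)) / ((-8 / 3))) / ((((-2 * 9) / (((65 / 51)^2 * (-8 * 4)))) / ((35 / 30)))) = 1210310835401 / 507486312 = 2384.91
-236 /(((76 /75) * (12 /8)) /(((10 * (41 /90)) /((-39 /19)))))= 120950 /351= 344.59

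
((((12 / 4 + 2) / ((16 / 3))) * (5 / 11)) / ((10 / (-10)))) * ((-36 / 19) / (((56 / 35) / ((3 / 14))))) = 10125 / 93632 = 0.11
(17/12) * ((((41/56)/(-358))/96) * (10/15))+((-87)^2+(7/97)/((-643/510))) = 16354328572052789/2160715060224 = 7568.94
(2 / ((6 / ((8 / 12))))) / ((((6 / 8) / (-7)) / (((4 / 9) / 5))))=-224 / 1215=-0.18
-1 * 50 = -50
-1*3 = -3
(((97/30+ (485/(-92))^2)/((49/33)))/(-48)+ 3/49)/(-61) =37233589/6071735040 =0.01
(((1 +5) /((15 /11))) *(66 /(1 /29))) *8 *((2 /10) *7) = 2358048 /25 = 94321.92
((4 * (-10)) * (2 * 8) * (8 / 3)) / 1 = -5120 / 3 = -1706.67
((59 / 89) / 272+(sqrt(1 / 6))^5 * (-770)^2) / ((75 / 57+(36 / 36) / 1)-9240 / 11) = -2816275 * sqrt(6) / 859464-1121 / 385294528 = -8.03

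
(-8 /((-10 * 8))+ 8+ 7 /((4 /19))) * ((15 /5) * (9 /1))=22329 /20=1116.45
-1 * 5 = -5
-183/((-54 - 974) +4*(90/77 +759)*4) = -14091/857372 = -0.02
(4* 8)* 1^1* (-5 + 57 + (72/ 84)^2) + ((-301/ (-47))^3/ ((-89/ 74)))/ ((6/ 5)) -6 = 2036812016389/ 1358316309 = 1499.51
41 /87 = 0.47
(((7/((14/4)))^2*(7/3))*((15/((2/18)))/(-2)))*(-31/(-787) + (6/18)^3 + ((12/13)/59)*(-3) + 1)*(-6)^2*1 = -14094046680/603629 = -23348.86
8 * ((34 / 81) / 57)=272 / 4617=0.06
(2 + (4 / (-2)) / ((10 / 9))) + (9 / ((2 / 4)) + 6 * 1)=121 / 5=24.20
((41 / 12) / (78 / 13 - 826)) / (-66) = 1 / 15840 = 0.00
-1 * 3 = -3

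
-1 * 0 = 0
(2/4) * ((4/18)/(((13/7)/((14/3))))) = 98/351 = 0.28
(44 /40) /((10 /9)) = 99 /100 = 0.99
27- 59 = -32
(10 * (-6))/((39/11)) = -220/13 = -16.92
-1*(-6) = 6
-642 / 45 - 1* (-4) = -154 / 15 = -10.27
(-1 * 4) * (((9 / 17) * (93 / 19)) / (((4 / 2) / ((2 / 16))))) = -0.65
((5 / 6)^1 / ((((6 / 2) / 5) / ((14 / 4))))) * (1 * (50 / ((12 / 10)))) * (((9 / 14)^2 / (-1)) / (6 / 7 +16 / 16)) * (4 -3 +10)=-103125 / 208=-495.79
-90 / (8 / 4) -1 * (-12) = -33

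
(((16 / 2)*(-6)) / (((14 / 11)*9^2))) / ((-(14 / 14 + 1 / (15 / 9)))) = 55 / 189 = 0.29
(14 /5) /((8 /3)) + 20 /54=767 /540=1.42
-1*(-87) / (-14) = -87 / 14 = -6.21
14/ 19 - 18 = -328/ 19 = -17.26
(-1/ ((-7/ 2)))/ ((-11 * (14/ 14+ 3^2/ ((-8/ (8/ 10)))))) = -20/ 77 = -0.26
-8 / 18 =-4 / 9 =-0.44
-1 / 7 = -0.14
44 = 44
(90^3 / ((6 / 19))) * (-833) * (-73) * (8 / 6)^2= 249560136000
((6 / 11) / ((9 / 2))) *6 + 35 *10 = 3858 / 11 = 350.73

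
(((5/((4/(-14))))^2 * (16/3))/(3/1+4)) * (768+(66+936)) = 413000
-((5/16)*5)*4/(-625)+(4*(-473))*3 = -567599/100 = -5675.99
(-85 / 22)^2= 7225 / 484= 14.93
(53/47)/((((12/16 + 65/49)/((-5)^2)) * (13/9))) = 2337300/248677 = 9.40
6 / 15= 2 / 5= 0.40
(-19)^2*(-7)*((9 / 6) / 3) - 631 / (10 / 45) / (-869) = -1260.23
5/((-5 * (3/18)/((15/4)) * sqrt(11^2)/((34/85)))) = -9/11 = -0.82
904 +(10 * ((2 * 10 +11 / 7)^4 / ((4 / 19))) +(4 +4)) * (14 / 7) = 49391341015 / 2401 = 20571154.11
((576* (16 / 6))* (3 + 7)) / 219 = 5120 / 73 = 70.14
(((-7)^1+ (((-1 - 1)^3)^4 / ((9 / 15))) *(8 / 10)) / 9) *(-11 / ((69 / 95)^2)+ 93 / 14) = -15497020951 / 1799658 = -8611.09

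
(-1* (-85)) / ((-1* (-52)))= 85 / 52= 1.63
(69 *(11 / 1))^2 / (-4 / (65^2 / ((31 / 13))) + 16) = 10547082975 / 292892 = 36010.14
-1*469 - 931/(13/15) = -20062/13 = -1543.23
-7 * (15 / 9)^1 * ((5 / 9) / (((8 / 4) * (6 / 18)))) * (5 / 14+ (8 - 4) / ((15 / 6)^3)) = -1073 / 180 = -5.96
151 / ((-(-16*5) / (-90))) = -1359 / 8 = -169.88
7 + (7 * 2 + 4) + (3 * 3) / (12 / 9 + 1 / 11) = 1472 / 47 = 31.32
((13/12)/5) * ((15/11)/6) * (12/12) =13/264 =0.05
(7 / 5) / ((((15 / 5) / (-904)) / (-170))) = 215152 / 3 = 71717.33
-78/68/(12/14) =-91/68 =-1.34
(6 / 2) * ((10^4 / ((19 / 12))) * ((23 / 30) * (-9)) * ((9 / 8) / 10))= -279450 / 19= -14707.89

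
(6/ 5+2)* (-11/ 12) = -44/ 15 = -2.93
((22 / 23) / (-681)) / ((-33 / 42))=28 / 15663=0.00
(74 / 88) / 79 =37 / 3476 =0.01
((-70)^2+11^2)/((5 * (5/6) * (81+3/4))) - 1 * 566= -1502182/2725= -551.26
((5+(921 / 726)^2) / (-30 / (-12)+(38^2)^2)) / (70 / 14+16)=129023 / 854798357798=0.00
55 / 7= 7.86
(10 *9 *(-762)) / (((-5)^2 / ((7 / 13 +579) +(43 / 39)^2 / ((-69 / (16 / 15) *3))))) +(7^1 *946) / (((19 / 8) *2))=-26393968374512 / 16616925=-1588378.62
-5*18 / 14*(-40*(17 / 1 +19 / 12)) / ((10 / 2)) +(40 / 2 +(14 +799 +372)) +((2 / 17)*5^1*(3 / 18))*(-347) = 759230 / 357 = 2126.69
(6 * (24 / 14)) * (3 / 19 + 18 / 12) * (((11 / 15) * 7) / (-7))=-1188 / 95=-12.51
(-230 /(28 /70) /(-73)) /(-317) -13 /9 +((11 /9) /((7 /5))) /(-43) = -93381163 /62688969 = -1.49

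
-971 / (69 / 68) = -66028 / 69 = -956.93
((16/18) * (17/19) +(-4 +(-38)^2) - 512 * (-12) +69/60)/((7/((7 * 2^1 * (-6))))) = -25943933/285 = -91031.34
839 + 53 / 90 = 75563 / 90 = 839.59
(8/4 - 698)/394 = -1.77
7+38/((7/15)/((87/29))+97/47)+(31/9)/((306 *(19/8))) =1481483110/61404561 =24.13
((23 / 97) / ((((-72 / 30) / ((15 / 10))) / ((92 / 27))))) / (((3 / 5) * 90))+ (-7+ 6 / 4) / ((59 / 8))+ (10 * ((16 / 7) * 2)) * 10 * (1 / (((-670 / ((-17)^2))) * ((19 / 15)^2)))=-349383035187787 / 2825473966812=-123.65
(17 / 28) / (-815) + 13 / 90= 29513 / 205380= 0.14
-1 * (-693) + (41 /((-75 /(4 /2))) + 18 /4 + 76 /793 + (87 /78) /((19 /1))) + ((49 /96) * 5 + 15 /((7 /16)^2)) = 459200591461 /590626400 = 777.48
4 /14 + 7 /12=73 /84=0.87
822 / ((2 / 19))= 7809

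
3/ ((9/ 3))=1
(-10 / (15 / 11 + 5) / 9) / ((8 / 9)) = -11 / 56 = -0.20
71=71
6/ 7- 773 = -5405/ 7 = -772.14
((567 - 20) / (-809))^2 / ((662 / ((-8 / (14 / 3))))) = -1795254 / 1516432477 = -0.00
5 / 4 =1.25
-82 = -82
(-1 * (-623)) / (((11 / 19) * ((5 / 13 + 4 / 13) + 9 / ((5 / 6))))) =769405 / 8217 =93.64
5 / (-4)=-5 / 4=-1.25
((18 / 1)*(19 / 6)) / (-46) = -57 / 46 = -1.24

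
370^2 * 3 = 410700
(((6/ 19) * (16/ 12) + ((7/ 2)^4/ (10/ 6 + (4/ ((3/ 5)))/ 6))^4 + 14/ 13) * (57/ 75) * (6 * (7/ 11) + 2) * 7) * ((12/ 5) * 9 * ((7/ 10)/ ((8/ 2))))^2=1224234659818160555562459/ 325000000000000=3766875876.36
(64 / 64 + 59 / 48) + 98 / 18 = 1105 / 144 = 7.67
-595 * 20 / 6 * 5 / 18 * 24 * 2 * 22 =-5236000 / 9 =-581777.78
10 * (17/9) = 170/9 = 18.89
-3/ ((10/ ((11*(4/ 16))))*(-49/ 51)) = 1683/ 1960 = 0.86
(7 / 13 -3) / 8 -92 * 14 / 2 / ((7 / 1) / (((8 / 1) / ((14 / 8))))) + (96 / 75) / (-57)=-54580412 / 129675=-420.90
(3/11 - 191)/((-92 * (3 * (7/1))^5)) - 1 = -2066554057/2066555106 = -1.00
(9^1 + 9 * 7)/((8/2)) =18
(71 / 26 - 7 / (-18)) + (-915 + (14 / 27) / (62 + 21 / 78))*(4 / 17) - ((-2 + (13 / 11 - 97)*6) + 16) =37058948213 / 106266303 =348.74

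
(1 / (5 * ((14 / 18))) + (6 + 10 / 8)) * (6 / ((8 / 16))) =3153 / 35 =90.09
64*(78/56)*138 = 86112/7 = 12301.71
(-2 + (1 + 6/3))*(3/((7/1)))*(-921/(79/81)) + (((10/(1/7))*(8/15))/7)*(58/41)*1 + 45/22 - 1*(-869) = 709127227/1496418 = 473.88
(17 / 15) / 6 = 0.19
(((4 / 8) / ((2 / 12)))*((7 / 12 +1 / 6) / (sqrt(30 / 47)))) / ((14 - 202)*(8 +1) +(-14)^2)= -3*sqrt(1410) / 59840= -0.00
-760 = -760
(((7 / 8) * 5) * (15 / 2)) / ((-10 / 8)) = -26.25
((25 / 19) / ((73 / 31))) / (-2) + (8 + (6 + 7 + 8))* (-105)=-3045.28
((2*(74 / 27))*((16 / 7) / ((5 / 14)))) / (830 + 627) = 0.02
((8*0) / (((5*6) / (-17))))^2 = 0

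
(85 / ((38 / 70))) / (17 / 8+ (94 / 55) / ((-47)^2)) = 61523000 / 835259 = 73.66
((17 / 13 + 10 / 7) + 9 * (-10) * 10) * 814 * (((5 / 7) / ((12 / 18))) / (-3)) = 166159785 / 637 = 260847.39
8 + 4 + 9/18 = 25/2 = 12.50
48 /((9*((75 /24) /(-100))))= -512 /3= -170.67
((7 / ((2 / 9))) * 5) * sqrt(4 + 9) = 315 * sqrt(13) / 2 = 567.87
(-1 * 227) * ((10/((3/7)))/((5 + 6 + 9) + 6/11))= -87395/339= -257.80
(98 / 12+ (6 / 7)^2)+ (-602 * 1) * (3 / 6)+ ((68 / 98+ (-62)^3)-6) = -10022267 / 42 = -238625.40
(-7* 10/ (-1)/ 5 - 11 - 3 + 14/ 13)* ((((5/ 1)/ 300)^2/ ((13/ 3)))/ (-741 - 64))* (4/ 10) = -1/ 29152500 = -0.00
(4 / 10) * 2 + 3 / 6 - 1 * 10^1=-87 / 10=-8.70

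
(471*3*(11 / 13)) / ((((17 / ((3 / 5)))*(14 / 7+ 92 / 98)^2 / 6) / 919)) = 3810658313 / 141440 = 26941.87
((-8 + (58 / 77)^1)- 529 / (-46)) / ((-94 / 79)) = -51745 / 14476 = -3.57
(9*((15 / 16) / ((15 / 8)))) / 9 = 1 / 2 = 0.50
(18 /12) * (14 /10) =21 /10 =2.10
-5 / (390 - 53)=-0.01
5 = 5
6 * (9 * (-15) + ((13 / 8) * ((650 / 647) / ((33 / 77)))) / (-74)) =-77591935 / 95756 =-810.31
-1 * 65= -65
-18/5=-3.60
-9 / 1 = -9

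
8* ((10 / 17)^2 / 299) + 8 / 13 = 4152 / 6647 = 0.62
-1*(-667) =667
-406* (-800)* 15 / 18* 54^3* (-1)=-42620256000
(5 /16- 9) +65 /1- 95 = -619 /16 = -38.69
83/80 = 1.04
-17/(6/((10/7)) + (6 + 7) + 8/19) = -1615/1674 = -0.96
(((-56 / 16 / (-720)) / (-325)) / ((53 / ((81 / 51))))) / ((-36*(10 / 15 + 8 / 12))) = 0.00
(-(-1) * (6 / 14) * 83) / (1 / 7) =249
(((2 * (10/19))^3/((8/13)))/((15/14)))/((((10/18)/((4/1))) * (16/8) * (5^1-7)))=-21840/6859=-3.18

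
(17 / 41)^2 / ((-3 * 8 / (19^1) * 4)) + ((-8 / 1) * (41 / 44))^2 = 1084427813 / 19526496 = 55.54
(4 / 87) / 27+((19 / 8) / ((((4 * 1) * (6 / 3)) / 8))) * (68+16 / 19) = 768131 / 4698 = 163.50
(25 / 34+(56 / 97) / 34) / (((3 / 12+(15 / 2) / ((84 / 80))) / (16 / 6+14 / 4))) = 214193 / 341343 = 0.63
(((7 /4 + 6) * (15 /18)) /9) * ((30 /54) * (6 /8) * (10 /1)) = 3875 /1296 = 2.99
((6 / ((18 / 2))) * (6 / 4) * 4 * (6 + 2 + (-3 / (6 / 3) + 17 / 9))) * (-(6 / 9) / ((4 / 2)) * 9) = -302 / 3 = -100.67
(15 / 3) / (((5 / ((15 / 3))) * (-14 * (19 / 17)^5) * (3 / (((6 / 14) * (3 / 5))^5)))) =-27947045331 / 364138214063750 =-0.00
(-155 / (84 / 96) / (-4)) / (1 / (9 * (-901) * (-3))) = 7541370 / 7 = 1077338.57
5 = 5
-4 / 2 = -2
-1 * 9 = -9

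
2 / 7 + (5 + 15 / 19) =808 / 133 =6.08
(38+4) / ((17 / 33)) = 1386 / 17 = 81.53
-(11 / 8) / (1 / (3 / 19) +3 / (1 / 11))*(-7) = 231 / 944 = 0.24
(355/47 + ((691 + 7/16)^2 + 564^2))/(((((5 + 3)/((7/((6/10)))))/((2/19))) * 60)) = 22352751155/10973184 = 2037.03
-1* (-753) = 753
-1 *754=-754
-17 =-17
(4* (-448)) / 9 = -1792 / 9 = -199.11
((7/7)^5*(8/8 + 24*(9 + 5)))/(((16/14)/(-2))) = -2359/4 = -589.75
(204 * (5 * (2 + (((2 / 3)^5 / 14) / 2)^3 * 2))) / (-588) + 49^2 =2397.53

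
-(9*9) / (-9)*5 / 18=2.50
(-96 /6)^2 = 256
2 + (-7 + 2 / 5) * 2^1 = -56 / 5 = -11.20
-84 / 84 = -1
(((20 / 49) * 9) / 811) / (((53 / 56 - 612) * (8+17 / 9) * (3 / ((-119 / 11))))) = 73440 / 27168825211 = 0.00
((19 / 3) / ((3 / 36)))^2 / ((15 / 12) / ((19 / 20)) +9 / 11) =603592 / 223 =2706.69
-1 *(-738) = 738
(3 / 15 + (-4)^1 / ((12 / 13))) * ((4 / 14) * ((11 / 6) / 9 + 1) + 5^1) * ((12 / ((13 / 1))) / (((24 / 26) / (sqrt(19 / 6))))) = -6262 * sqrt(114) / 1701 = -39.31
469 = 469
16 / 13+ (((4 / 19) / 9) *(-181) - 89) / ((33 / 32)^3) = -6693139280 / 79887951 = -83.78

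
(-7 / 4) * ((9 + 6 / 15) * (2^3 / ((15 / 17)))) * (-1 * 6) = 22372 / 25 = 894.88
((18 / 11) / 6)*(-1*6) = -18 / 11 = -1.64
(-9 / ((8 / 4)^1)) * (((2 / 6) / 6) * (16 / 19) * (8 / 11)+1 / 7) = -2329 / 2926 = -0.80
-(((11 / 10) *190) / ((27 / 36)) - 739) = 460.33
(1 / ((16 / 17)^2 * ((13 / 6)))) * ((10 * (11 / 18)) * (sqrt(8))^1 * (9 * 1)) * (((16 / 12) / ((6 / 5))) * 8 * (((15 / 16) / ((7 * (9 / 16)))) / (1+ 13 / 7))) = 79475 * sqrt(2) / 1872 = 60.04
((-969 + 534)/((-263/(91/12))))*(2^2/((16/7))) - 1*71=-206403/4208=-49.05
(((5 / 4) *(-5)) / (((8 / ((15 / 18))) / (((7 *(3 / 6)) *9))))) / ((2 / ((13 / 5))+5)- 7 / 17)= -580125 / 151552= -3.83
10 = 10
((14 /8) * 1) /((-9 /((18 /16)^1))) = -0.22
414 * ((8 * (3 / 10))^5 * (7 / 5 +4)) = 2781444096 / 15625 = 178012.42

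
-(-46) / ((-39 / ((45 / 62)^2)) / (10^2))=-776250 / 12493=-62.13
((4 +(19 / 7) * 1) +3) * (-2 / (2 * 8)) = -17 / 14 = -1.21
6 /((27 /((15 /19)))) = 10 /57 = 0.18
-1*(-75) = 75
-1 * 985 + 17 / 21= -20668 / 21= -984.19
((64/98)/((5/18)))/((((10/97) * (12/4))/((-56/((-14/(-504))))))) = -2681856/175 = -15324.89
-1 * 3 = -3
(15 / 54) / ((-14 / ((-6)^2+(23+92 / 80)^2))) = -12.29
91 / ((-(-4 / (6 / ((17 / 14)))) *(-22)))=-1911 / 374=-5.11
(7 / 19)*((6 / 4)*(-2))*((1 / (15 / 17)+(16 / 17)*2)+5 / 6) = -13741 / 3230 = -4.25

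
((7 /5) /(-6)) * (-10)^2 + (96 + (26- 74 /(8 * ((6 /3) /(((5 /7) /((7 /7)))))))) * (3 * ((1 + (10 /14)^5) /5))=215743709 /3529470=61.13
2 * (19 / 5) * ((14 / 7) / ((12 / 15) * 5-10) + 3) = 304 / 15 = 20.27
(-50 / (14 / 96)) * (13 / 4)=-7800 / 7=-1114.29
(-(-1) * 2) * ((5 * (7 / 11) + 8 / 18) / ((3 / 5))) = 3590 / 297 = 12.09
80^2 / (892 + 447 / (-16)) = 4096 / 553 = 7.41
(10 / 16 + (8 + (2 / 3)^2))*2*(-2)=-653 / 18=-36.28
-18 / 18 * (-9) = 9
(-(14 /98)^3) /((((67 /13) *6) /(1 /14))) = -13 /1930404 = -0.00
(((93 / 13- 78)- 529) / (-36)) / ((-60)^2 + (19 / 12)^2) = 31192 / 6743893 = 0.00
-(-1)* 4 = 4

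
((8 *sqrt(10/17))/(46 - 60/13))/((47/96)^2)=0.62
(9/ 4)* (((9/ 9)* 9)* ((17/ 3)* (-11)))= -5049/ 4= -1262.25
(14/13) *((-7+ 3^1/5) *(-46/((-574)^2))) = 736/764855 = 0.00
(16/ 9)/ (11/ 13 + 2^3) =208/ 1035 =0.20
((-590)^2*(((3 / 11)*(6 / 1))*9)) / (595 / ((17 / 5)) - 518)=-56392200 / 3773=-14946.25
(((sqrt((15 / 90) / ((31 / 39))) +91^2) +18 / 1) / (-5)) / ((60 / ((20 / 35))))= -8299 / 525 - sqrt(806) / 32550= -15.81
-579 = -579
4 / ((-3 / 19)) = -76 / 3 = -25.33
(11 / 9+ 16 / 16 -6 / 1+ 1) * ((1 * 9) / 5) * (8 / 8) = -5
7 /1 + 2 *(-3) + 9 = 10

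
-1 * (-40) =40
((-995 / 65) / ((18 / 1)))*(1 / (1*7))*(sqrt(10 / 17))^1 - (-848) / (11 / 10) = 8480 / 11 - 199*sqrt(170) / 27846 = 770.82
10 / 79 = 0.13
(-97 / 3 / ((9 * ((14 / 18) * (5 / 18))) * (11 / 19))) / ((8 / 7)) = -5529 / 220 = -25.13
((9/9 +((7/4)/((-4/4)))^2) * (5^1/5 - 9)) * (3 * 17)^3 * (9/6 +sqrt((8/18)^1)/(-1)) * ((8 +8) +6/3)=-129334725/2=-64667362.50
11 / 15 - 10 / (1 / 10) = -1489 / 15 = -99.27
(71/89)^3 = 0.51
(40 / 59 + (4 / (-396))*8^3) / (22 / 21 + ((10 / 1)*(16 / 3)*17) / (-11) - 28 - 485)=183736 / 24302277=0.01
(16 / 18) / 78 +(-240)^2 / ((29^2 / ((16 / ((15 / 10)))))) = 215657764 / 295191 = 730.57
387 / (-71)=-387 / 71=-5.45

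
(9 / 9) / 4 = 1 / 4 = 0.25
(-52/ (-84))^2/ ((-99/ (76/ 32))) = -0.01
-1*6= -6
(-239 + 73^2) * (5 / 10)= 2545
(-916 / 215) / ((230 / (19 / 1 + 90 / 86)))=-0.37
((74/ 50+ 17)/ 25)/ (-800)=-231/ 250000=-0.00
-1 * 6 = -6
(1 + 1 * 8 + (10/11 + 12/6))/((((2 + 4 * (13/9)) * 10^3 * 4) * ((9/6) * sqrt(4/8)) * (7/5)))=393 * sqrt(2)/2156000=0.00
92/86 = 46/43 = 1.07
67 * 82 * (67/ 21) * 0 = 0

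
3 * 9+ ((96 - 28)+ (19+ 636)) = 750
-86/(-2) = 43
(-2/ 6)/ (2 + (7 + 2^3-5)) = -1/ 36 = -0.03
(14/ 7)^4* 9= 144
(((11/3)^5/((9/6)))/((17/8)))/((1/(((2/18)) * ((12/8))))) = 1288408/37179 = 34.65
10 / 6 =5 / 3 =1.67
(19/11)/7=19/77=0.25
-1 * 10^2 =-100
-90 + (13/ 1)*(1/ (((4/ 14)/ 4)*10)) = -359/ 5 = -71.80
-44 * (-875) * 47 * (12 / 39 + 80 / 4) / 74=238854000 / 481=496577.96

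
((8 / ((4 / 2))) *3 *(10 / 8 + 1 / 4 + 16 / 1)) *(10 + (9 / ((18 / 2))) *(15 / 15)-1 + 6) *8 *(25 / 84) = 8000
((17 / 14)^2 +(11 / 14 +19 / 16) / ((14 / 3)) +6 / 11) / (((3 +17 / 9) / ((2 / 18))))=6019 / 108416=0.06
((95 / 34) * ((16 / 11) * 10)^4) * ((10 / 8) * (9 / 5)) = 70041600000 / 248897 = 281407.97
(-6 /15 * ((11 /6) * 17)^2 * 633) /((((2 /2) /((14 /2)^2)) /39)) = -4700078383 /10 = -470007838.30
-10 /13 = -0.77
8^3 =512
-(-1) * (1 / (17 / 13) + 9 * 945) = 144598 / 17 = 8505.76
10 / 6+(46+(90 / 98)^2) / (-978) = 1267053 / 782726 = 1.62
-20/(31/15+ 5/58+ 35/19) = -330600/66037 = -5.01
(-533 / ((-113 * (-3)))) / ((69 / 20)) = -10660 / 23391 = -0.46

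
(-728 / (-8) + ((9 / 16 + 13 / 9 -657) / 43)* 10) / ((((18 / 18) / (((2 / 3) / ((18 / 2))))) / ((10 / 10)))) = -189859 / 41796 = -4.54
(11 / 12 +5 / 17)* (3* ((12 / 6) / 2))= 247 / 68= 3.63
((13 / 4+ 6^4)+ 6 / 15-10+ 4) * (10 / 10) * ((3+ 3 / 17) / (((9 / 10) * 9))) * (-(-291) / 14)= 2509681 / 238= 10544.88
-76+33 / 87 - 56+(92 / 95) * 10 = -67187 / 551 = -121.94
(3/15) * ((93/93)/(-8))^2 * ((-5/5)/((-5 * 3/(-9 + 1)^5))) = -512/75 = -6.83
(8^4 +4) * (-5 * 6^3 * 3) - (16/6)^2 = -119556064/9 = -13284007.11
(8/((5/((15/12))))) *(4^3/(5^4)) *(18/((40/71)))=20448/3125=6.54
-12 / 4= -3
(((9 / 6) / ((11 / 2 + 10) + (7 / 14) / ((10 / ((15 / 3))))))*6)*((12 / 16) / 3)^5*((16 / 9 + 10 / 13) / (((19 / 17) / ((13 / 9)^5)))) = 72345013 / 9047251584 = 0.01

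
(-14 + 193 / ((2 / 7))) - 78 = 1167 / 2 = 583.50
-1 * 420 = -420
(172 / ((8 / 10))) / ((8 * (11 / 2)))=215 / 44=4.89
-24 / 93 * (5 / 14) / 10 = -2 / 217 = -0.01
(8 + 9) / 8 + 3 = 41 / 8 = 5.12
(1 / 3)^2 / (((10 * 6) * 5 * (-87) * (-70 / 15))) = 1 / 1096200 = 0.00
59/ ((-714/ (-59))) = 3481/ 714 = 4.88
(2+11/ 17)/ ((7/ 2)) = 90/ 119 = 0.76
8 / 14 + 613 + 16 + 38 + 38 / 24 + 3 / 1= 56461 / 84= 672.15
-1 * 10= -10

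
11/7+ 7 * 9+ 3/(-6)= 897/14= 64.07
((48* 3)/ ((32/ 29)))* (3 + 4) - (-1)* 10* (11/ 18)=919.61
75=75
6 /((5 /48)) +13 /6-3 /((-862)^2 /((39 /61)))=40634473951 /679885260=59.77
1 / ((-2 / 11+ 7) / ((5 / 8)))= 11 / 120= 0.09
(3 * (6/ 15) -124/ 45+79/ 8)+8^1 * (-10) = -5161/ 72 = -71.68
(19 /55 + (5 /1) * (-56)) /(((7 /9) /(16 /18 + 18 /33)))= -2184102 /4235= -515.73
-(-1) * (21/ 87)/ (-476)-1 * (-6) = 11831/ 1972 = 6.00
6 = 6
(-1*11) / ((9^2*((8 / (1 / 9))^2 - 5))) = -11 / 419499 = -0.00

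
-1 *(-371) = 371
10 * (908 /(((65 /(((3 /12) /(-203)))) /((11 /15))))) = -4994 /39585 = -0.13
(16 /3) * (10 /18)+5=215 /27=7.96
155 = 155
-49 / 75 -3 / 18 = -41 / 50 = -0.82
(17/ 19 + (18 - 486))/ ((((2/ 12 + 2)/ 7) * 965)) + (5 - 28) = -1170983/ 47671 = -24.56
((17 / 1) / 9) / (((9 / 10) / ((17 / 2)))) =1445 / 81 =17.84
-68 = -68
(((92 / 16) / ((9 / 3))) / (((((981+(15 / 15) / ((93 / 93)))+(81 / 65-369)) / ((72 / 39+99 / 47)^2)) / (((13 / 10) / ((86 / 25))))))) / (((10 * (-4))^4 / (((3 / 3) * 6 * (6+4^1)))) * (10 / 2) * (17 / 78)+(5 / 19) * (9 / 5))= 2484965266875 / 6271867598130927776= 0.00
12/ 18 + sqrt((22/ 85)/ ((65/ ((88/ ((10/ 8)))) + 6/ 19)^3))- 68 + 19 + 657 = 588544* sqrt(13383505)/ 5837321365 + 1826/ 3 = 609.04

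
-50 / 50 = -1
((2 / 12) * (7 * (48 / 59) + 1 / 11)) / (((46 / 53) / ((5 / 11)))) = 995075 / 1970364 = 0.51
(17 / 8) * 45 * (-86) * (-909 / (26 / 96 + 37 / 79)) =28346674140 / 2803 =10112976.86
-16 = -16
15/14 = 1.07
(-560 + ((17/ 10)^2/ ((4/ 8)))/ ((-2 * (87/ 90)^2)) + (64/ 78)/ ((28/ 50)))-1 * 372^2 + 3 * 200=-31763187665/ 229593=-138345.63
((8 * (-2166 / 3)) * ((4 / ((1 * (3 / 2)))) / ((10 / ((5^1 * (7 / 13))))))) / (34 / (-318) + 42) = -8571584 / 86593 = -98.99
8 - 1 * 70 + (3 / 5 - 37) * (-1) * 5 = 120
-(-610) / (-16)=-305 / 8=-38.12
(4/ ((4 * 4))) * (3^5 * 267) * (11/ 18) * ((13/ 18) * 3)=343629/ 16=21476.81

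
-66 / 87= -22 / 29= -0.76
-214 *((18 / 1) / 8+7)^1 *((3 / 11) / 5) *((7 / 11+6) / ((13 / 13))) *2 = -867021 / 605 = -1433.09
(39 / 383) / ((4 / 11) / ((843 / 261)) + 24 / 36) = 361647 / 2767558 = 0.13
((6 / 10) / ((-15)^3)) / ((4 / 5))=-0.00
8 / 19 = 0.42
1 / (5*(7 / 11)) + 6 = 221 / 35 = 6.31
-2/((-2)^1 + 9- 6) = -2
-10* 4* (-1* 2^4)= 640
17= 17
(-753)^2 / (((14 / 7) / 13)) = 7371117 / 2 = 3685558.50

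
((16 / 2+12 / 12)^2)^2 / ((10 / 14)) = 45927 / 5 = 9185.40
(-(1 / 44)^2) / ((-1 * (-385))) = -1 / 745360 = -0.00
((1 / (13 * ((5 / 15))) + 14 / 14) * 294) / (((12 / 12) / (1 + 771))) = 3631488 / 13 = 279345.23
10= 10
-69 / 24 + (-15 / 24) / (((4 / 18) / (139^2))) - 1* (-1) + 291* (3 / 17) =-14767107 / 272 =-54290.83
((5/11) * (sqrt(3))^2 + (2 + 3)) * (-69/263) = -4830/2893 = -1.67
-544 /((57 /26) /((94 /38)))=-664768 /1083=-613.82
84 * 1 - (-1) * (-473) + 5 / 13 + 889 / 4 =-8651 / 52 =-166.37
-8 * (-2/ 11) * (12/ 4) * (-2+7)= 240/ 11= 21.82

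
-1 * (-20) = 20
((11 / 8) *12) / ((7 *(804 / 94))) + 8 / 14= 227 / 268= 0.85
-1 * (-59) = 59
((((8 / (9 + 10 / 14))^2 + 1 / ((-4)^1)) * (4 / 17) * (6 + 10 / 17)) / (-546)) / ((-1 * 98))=660 / 53202877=0.00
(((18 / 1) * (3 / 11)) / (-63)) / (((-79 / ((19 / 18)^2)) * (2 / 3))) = 361 / 218988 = 0.00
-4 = -4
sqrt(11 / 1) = sqrt(11) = 3.32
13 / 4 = 3.25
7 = 7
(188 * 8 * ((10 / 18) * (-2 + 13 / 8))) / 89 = -940 / 267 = -3.52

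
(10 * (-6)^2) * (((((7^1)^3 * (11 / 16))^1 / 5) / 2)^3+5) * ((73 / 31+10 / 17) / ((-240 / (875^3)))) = -1339902446715355359375 / 34537472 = -38795614418894.22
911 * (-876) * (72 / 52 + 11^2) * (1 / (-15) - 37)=235313151152 / 65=3620202325.42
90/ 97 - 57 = -56.07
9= 9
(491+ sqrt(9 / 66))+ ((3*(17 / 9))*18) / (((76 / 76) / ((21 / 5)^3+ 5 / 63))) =sqrt(66) / 22+ 21147187 / 2625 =8056.44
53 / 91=0.58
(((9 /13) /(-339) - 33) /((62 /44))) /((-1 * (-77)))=-96960 /318773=-0.30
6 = 6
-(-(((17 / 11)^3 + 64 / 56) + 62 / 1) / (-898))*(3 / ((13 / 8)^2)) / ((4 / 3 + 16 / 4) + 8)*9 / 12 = -16812711 / 3534916385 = -0.00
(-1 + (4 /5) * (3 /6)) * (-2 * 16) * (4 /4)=96 /5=19.20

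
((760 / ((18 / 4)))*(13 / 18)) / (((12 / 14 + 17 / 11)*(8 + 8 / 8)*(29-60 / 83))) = 12628616 / 63305631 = 0.20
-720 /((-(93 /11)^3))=106480 /89373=1.19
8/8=1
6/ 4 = 3/ 2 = 1.50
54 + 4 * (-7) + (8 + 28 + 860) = 922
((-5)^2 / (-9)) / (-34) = 25 / 306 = 0.08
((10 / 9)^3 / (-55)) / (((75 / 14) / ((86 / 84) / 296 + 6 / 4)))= -18691 / 2670327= -0.01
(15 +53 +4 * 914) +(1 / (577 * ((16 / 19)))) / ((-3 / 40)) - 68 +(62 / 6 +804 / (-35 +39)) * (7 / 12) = 19625647 / 5193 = 3779.25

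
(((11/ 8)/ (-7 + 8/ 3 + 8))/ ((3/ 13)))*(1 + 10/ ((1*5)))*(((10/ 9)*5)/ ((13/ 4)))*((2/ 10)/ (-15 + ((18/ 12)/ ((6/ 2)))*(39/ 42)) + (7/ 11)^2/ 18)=17605/ 241758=0.07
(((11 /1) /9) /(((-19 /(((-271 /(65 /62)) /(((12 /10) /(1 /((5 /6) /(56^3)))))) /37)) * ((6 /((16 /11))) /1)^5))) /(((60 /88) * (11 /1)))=193377077297152 /21947217338475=8.81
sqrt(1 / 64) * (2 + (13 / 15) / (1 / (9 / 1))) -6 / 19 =691 / 760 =0.91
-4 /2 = -2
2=2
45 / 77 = 0.58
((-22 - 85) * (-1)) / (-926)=-107 / 926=-0.12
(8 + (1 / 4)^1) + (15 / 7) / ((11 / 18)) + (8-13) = 2081 / 308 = 6.76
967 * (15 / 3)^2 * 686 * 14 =232176700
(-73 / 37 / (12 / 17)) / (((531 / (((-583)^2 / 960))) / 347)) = -146365380403 / 226333440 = -646.68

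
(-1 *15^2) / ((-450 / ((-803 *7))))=-5621 / 2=-2810.50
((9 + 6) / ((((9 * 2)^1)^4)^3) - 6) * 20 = -11568313814261735 / 96402615118848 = -120.00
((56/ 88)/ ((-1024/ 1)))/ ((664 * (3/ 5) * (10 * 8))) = -7/ 359006208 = -0.00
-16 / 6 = -8 / 3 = -2.67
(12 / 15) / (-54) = -2 / 135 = -0.01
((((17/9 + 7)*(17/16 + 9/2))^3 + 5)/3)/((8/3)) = 44062385/2916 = 15110.56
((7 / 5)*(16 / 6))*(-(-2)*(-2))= -224 / 15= -14.93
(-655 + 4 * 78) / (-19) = 18.05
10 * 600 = 6000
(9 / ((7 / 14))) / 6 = 3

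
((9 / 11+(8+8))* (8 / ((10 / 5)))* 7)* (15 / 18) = 392.42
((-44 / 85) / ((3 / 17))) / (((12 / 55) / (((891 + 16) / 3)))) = -109747 / 27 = -4064.70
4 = 4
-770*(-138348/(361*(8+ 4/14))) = 372847860/10469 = 35614.47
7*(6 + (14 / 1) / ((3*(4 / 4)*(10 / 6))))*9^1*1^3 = 2772 / 5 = 554.40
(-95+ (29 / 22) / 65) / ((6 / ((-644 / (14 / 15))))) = 3123883 / 286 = 10922.67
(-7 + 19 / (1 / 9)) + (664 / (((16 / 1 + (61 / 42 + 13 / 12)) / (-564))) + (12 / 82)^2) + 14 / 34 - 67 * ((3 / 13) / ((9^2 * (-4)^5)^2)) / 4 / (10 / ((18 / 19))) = -124705240512823910351527 / 6222943726935736320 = -20039.59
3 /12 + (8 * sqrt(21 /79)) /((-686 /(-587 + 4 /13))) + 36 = 30508 * sqrt(1659) /352261 + 145 /4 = 39.78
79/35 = 2.26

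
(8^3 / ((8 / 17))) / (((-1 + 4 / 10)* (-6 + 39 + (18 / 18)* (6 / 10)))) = -3400 / 63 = -53.97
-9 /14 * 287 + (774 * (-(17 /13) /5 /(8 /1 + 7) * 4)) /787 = -94416063 /511550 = -184.57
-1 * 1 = -1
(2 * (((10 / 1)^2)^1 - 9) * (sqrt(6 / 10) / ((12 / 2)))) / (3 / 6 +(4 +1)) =182 * sqrt(15) / 165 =4.27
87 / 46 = 1.89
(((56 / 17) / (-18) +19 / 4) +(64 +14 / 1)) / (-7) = -50531 / 4284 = -11.80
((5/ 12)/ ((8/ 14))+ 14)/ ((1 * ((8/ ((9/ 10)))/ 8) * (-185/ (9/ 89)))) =-19089/ 2634400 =-0.01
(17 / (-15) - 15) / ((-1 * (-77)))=-22 / 105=-0.21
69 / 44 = 1.57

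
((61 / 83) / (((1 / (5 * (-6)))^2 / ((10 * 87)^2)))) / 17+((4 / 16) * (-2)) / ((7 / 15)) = 581753318835 / 19754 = 29449899.71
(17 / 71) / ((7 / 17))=289 / 497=0.58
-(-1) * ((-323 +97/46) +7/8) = -58883/184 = -320.02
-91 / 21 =-13 / 3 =-4.33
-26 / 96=-13 / 48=-0.27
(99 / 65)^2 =9801 / 4225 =2.32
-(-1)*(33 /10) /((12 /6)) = 33 /20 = 1.65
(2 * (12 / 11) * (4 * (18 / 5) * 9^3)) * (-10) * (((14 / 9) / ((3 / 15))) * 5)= -8907054.55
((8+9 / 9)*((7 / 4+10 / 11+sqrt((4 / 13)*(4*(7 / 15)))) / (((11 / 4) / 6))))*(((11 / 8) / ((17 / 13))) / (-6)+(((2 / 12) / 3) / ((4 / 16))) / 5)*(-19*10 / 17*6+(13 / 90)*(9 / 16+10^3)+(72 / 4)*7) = -1785.68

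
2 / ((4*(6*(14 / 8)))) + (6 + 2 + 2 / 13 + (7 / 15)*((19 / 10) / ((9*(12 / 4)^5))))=244846753 / 29852550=8.20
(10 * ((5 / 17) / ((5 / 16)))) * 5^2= 4000 / 17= 235.29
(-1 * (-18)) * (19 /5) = 68.40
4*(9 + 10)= 76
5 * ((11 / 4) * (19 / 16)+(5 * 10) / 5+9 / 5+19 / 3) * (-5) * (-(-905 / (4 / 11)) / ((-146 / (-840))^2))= -3757789756875 / 85264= -44072407.54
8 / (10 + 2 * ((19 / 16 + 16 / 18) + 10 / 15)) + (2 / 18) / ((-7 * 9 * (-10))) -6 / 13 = 907831 / 16437330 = 0.06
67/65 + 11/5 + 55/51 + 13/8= 31475/5304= 5.93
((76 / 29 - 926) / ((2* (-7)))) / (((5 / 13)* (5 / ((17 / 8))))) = 2958969 / 40600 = 72.88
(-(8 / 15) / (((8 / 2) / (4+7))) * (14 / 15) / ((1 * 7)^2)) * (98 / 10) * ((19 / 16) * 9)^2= -250173 / 8000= -31.27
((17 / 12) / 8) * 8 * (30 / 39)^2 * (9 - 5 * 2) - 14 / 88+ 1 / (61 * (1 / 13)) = -1067185 / 1360788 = -0.78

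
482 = 482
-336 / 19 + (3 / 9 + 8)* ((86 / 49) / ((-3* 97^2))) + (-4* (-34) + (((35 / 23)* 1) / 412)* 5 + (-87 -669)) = -476380690965379 / 747068992236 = -637.67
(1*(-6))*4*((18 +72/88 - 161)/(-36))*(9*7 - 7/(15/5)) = -569296/99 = -5750.46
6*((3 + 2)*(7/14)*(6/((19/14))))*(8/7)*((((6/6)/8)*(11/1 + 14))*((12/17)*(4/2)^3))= 432000/323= 1337.46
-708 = -708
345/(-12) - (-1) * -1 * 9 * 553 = -20023/4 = -5005.75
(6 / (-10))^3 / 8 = -27 / 1000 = -0.03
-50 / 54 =-25 / 27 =-0.93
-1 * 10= -10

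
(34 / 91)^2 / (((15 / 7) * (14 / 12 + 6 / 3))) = 2312 / 112385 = 0.02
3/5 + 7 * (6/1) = 213/5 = 42.60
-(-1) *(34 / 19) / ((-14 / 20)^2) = 3400 / 931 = 3.65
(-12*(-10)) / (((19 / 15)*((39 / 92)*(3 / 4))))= 73600 / 247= 297.98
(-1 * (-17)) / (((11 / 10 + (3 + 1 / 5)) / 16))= 2720 / 43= 63.26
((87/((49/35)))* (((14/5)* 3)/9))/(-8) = -7.25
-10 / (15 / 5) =-10 / 3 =-3.33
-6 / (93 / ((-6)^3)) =432 / 31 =13.94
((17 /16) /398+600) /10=3820817 /63680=60.00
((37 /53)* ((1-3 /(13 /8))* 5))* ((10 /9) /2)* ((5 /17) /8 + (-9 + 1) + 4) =5484325 /843336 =6.50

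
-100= -100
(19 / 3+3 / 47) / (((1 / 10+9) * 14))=4510 / 89817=0.05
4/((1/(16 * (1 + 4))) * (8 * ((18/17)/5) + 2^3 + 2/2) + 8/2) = 0.97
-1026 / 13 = -78.92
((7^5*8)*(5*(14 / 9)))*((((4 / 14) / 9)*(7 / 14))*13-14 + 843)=70239814400 / 81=867158202.47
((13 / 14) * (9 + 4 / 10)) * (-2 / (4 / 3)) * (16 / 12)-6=-821 / 35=-23.46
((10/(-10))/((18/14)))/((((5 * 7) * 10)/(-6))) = 1/75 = 0.01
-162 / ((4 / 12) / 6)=-2916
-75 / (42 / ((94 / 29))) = -1175 / 203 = -5.79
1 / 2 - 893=-1785 / 2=-892.50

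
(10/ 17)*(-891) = -8910/ 17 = -524.12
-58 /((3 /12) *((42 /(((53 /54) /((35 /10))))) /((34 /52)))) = -52258 /51597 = -1.01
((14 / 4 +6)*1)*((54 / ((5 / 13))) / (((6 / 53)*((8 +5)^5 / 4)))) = 18126 / 142805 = 0.13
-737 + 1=-736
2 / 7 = 0.29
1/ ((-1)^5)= -1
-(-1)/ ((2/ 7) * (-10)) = -7/ 20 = -0.35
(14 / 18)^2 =49 / 81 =0.60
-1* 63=-63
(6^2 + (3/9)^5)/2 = 8749/486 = 18.00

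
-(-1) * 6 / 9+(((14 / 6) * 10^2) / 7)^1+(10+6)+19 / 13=669 / 13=51.46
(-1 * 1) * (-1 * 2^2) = 4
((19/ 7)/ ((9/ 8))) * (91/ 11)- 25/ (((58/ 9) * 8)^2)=425224421/ 21314304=19.95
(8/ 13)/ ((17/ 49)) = 392/ 221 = 1.77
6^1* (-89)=-534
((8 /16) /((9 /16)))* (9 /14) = 4 /7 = 0.57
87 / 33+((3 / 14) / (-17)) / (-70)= 483173 / 183260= 2.64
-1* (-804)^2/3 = -215472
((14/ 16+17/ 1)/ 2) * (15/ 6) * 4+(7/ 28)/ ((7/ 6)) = 5017/ 56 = 89.59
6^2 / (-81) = -4 / 9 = -0.44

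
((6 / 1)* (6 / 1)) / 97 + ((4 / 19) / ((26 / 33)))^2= 2618856 / 5917873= 0.44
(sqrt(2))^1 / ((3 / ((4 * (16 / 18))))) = 32 * sqrt(2) / 27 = 1.68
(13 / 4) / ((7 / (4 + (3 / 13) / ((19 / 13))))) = 1027 / 532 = 1.93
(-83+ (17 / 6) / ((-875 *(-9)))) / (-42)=3921733 / 1984500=1.98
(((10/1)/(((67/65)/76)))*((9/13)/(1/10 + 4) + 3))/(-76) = -84450/2747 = -30.74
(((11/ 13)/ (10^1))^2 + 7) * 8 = 236842/ 4225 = 56.06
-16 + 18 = 2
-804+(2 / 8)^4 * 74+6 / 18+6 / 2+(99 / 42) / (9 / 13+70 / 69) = -3288132973 / 4115328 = -799.00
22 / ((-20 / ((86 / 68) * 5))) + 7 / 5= -1889 / 340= -5.56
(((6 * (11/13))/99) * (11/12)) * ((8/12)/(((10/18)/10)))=22/39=0.56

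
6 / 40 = 3 / 20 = 0.15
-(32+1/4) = -129/4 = -32.25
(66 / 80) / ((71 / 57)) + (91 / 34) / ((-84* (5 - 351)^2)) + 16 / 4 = 80843132741 / 17339665440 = 4.66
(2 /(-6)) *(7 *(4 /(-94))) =14 /141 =0.10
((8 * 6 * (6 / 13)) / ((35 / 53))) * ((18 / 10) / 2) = 68688 / 2275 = 30.19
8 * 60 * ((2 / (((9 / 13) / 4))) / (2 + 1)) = 1848.89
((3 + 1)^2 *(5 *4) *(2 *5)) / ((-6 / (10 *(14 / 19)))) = -224000 / 57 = -3929.82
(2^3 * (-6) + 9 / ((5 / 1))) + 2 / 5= -229 / 5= -45.80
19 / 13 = 1.46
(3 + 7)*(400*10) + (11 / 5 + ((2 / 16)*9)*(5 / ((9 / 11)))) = 1600363 / 40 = 40009.08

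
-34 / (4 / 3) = -51 / 2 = -25.50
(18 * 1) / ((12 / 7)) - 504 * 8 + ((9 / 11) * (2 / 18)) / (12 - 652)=-28311361 / 7040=-4021.50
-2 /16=-1 /8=-0.12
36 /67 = 0.54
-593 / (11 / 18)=-10674 / 11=-970.36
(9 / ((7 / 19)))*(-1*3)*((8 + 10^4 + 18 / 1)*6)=-4408575.43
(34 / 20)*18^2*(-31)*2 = -34149.60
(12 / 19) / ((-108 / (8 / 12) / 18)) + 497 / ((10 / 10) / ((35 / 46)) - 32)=-331937 / 20406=-16.27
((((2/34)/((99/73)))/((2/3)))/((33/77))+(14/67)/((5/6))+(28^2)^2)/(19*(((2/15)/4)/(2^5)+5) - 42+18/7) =867333889184/78444069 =11056.72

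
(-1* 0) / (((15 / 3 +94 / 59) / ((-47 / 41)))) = 0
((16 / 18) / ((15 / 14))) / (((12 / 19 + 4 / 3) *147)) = 19 / 6615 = 0.00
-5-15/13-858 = -11234/13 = -864.15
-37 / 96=-0.39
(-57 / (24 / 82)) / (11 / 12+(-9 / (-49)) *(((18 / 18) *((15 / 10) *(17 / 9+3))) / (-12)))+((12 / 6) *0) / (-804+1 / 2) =-114513 / 473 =-242.10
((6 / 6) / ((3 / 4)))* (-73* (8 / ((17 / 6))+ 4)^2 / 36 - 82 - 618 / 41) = -81681728 / 319923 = -255.32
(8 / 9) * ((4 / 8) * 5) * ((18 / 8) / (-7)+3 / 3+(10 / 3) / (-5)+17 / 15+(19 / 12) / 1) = 382 / 63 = 6.06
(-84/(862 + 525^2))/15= -28/1382435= -0.00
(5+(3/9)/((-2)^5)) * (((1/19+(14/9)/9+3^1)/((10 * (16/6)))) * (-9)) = -594439/109440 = -5.43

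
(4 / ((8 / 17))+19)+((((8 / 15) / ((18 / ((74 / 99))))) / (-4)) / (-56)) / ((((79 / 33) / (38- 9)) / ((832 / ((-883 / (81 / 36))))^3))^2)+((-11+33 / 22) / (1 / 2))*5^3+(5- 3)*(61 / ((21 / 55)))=-1258978568174755898652814939 / 621208942316497503849090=-2026.66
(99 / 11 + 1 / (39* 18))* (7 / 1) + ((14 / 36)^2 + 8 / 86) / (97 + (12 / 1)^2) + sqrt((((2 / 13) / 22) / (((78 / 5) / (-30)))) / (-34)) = 5* sqrt(374) / 4862 + 2750363713 / 43648956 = 63.03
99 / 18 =11 / 2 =5.50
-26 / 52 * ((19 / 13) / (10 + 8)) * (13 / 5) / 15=-19 / 2700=-0.01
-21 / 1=-21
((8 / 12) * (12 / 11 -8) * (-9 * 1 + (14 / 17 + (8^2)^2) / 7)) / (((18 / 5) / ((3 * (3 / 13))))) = -2004500 / 3927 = -510.44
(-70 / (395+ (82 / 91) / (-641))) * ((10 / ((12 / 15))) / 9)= -51039625 / 207365967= -0.25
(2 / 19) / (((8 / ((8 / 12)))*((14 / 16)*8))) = 1 / 798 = 0.00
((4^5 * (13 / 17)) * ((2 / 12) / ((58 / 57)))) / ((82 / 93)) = 2940288 / 20213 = 145.47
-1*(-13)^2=-169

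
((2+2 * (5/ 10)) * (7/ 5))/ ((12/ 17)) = 119/ 20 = 5.95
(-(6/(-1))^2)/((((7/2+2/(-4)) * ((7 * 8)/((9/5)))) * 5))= -27/350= -0.08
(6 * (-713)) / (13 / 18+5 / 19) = -1463076 / 337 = -4341.47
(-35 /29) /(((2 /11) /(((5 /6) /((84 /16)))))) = -275 /261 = -1.05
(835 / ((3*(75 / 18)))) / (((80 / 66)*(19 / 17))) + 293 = 650387 / 1900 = 342.31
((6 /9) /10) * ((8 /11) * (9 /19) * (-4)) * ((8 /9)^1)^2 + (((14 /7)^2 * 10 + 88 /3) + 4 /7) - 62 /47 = 635988278 /9282735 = 68.51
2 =2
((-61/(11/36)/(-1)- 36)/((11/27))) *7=340200/121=2811.57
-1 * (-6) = 6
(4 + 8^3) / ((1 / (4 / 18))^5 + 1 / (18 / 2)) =148608 / 531473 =0.28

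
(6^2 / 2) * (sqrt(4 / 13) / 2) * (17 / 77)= 306 * sqrt(13) / 1001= 1.10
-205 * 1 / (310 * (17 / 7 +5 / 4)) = -574 / 3193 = -0.18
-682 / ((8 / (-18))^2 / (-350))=4833675 / 4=1208418.75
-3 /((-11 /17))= 51 /11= 4.64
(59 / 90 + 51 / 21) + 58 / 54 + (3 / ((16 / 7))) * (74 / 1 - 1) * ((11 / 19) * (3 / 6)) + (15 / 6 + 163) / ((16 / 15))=53735623 / 287280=187.05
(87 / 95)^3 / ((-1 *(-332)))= 658503 / 284648500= 0.00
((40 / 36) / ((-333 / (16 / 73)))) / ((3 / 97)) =-15520 / 656343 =-0.02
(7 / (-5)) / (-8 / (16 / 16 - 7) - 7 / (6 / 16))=21 / 260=0.08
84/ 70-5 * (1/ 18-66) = 29783/ 90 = 330.92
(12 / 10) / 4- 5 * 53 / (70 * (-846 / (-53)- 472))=104323 / 338380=0.31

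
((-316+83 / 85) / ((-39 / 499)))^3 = 2385543787734173440067 / 36429280875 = 65484240436.14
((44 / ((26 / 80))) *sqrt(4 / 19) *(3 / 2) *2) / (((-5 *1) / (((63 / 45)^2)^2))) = -5070912 *sqrt(19) / 154375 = -143.18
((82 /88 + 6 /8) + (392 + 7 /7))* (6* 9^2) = 2109969 /11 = 191815.36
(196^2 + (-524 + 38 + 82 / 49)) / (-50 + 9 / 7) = -1858652 / 2387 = -778.66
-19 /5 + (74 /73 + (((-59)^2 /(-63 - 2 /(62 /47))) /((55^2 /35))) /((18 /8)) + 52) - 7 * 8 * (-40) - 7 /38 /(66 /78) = 8642447237351 /3776107500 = 2288.72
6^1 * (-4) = -24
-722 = -722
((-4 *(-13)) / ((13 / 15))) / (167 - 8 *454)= -4 / 231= -0.02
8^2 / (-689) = -64 / 689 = -0.09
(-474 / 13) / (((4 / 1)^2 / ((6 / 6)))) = -2.28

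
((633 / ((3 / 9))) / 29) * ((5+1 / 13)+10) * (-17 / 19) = -6327468 / 7163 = -883.35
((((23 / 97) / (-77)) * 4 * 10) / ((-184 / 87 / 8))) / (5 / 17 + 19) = 7395 / 306229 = 0.02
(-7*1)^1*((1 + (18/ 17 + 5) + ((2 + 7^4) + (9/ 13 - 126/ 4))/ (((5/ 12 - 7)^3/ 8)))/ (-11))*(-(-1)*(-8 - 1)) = 408123662184/ 1198577809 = 340.51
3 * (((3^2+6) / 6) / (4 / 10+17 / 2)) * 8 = 600 / 89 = 6.74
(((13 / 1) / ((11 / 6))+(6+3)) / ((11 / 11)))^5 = 173726604657 / 161051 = 1078705.53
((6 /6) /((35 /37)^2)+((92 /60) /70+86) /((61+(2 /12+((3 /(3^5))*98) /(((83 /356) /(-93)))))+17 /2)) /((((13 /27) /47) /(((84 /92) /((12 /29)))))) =75863786626323 /387374533000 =195.84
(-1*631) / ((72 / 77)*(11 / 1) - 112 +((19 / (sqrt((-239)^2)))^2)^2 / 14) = 28823651534594 / 4646239374463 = 6.20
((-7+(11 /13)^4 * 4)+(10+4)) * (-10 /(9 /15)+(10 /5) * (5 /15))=-4135856 /28561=-144.81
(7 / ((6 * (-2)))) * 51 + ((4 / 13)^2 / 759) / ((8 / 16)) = -15264121 / 513084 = -29.75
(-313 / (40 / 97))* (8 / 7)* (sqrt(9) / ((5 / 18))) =-1639494 / 175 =-9368.54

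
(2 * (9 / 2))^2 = 81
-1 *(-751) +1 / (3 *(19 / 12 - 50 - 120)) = 1517767 / 2021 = 751.00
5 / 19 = 0.26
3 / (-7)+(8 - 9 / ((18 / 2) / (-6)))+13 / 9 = 946 / 63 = 15.02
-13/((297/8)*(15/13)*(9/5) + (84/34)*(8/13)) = -22984/139011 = -0.17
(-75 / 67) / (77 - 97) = 0.06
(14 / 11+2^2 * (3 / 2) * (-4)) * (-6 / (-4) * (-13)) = 4875 / 11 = 443.18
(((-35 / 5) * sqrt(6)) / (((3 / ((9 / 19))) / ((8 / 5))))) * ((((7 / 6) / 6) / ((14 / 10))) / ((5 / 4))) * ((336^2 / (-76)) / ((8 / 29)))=1909824 * sqrt(6) / 1805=2591.74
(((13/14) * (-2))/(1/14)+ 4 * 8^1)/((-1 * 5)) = -6/5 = -1.20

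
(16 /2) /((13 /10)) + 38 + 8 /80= 5753 /130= 44.25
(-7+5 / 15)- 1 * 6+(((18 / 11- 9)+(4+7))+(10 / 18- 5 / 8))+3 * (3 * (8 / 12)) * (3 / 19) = -122677 / 15048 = -8.15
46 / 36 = 23 / 18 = 1.28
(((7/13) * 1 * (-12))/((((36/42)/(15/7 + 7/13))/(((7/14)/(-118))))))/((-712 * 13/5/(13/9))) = -0.00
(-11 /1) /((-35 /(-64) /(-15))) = 2112 /7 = 301.71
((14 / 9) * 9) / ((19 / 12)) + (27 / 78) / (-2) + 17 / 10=51223 / 4940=10.37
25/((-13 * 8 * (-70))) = 5/1456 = 0.00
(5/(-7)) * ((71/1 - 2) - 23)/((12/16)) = -920/21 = -43.81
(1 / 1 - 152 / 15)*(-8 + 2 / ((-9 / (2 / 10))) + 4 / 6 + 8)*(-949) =3640364 / 675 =5393.13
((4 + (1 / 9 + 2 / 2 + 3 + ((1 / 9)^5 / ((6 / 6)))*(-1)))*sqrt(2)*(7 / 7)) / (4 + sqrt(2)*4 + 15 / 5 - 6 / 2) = 239476 / 59049 - 119738*sqrt(2) / 59049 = 1.19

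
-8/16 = -1/2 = -0.50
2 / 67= 0.03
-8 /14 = -4 /7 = -0.57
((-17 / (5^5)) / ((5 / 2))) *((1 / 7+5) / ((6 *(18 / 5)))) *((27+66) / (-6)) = 527 / 65625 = 0.01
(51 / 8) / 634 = 51 / 5072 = 0.01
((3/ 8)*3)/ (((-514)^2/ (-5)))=-45/ 2113568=-0.00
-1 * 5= -5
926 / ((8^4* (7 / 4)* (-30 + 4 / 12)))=-1389 / 318976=-0.00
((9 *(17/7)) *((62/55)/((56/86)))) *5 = 203949/1078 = 189.19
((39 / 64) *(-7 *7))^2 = 891.58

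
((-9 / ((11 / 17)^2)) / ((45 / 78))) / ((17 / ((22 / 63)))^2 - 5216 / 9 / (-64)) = -811512 / 51814075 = -0.02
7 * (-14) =-98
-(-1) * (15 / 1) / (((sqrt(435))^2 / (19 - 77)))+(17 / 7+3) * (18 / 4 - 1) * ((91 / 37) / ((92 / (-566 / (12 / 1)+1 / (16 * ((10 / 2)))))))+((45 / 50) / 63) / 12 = -49466761 / 1906240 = -25.95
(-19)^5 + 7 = -2476092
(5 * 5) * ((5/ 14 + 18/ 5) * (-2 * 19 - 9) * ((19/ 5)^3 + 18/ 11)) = -1011563281/ 3850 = -262743.71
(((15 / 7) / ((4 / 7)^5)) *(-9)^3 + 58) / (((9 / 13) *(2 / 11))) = -3745962649 / 18432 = -203231.48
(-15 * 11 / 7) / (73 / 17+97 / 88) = -82280 / 18837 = -4.37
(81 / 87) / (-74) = -27 / 2146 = -0.01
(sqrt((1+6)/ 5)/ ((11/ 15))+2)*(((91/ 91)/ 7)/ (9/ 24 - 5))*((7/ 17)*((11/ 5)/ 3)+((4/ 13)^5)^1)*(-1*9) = 2077249032*sqrt(35)/ 89914169345+1384832688/ 8174015395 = 0.31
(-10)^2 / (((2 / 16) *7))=800 / 7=114.29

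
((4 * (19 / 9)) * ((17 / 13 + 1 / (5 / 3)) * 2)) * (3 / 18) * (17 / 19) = 4.80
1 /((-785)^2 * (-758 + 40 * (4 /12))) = -3 /1376646650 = -0.00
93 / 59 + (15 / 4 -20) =-3463 / 236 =-14.67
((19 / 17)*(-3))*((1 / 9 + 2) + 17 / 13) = -7600 / 663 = -11.46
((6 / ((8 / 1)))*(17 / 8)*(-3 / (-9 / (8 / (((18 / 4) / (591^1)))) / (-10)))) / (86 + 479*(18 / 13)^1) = -7.45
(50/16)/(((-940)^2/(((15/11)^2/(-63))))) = -25/239490944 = -0.00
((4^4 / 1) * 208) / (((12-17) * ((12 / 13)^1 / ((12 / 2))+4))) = -346112 / 135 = -2563.79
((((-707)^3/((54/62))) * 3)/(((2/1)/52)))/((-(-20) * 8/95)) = -2705932061651/144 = -18791194872.58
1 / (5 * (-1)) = -1 / 5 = -0.20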